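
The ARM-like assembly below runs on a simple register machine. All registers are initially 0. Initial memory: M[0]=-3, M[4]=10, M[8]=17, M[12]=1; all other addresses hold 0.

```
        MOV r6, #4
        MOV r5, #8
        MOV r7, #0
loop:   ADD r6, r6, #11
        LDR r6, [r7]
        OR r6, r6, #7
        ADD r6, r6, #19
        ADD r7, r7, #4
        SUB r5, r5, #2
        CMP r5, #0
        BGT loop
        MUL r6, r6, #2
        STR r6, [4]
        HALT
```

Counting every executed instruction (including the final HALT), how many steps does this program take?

after MOV r6, #4: r6=4
after MOV r5, #8: r5=8
after MOV r7, #0: r7=0
after ADD r6, r6, #11: r6=4+11=15
after LDR r6, [r7]: r6=M[0]=-3
after OR r6, r6, #7: r6=(-3)|7=-1
after ADD r6, r6, #19: r6=(-1)+19=18
after ADD r7, r7, #4: r7=0+4=4
after SUB r5, r5, #2: r5=8-2=6
CMP r5, #0  (cmp 6,0)
BGT loop: taken
after ADD r6, r6, #11: r6=18+11=29
after LDR r6, [r7]: r6=M[4]=10
after OR r6, r6, #7: r6=10|7=15
after ADD r6, r6, #19: r6=15+19=34
after ADD r7, r7, #4: r7=4+4=8
after SUB r5, r5, #2: r5=6-2=4
CMP r5, #0  (cmp 4,0)
BGT loop: taken
after ADD r6, r6, #11: r6=34+11=45
after LDR r6, [r7]: r6=M[8]=17
after OR r6, r6, #7: r6=17|7=23
after ADD r6, r6, #19: r6=23+19=42
after ADD r7, r7, #4: r7=8+4=12
after SUB r5, r5, #2: r5=4-2=2
CMP r5, #0  (cmp 2,0)
BGT loop: taken
after ADD r6, r6, #11: r6=42+11=53
after LDR r6, [r7]: r6=M[12]=1
after OR r6, r6, #7: r6=1|7=7
after ADD r6, r6, #19: r6=7+19=26
after ADD r7, r7, #4: r7=12+4=16
after SUB r5, r5, #2: r5=2-2=0
CMP r5, #0  (cmp 0,0)
BGT loop: not taken
after MUL r6, r6, #2: r6=26*2=52
STR r6, [4] → M[4]=52
halt.
Total executed instructions: 38.

38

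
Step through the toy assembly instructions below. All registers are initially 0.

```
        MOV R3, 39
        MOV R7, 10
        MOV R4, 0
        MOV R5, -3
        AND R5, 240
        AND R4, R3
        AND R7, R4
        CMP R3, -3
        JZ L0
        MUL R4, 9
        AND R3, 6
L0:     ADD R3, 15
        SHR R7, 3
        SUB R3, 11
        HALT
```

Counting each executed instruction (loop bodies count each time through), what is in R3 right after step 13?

21

MOV R3, 39 → R3=39
MOV R7, 10 → R7=10
MOV R4, 0 → R4=0
MOV R5, -3 → R5=-3
AND R5, 240 → R5=(-3)&240=240
AND R4, R3 → R4=0&39=0
AND R7, R4 → R7=10&0=0
CMP R3, -3  (cmp 39,-3)
JZ L0: not taken
MUL R4, 9 → R4=0*9=0
AND R3, 6 → R3=39&6=6
ADD R3, 15 → R3=6+15=21
SHR R7, 3 → R7=0>>3=0
After step 13: R3 = 21.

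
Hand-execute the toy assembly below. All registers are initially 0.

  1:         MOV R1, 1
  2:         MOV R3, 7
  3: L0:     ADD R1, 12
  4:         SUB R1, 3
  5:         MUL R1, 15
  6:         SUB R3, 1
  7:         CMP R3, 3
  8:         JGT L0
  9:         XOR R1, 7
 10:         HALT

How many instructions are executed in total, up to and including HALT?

28

MOV R1, 1 → R1=1
MOV R3, 7 → R3=7
ADD R1, 12 → R1=1+12=13
SUB R1, 3 → R1=13-3=10
MUL R1, 15 → R1=10*15=150
SUB R3, 1 → R3=7-1=6
CMP R3, 3  (cmp 6,3)
JGT L0: taken
ADD R1, 12 → R1=150+12=162
SUB R1, 3 → R1=162-3=159
MUL R1, 15 → R1=159*15=2385
SUB R3, 1 → R3=6-1=5
CMP R3, 3  (cmp 5,3)
JGT L0: taken
ADD R1, 12 → R1=2385+12=2397
SUB R1, 3 → R1=2397-3=2394
MUL R1, 15 → R1=2394*15=35910
SUB R3, 1 → R3=5-1=4
CMP R3, 3  (cmp 4,3)
JGT L0: taken
ADD R1, 12 → R1=35910+12=35922
SUB R1, 3 → R1=35922-3=35919
MUL R1, 15 → R1=35919*15=538785
SUB R3, 1 → R3=4-1=3
CMP R3, 3  (cmp 3,3)
JGT L0: not taken
XOR R1, 7 → R1=538785^7=538790
halt.
Total executed instructions: 28.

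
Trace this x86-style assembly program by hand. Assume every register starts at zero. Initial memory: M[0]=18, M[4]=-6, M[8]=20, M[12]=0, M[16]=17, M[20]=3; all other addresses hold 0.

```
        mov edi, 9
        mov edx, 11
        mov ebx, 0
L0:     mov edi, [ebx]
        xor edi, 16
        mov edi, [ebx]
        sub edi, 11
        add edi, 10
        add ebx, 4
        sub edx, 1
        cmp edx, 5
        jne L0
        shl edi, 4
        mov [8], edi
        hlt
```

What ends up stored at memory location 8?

32

edi=9
edx=11
ebx=0
edi=M[0]=18
edi=18^16=2
edi=M[0]=18
edi=18-11=7
edi=7+10=17
ebx=0+4=4
edx=11-1=10
cmp edx, 5  (cmp 10,5)
jne L0: taken
edi=M[4]=-6
edi=(-6)^16=-22
edi=M[4]=-6
edi=(-6)-11=-17
edi=(-17)+10=-7
ebx=4+4=8
edx=10-1=9
cmp edx, 5  (cmp 9,5)
jne L0: taken
edi=M[8]=20
edi=20^16=4
edi=M[8]=20
edi=20-11=9
edi=9+10=19
ebx=8+4=12
edx=9-1=8
cmp edx, 5  (cmp 8,5)
jne L0: taken
edi=M[12]=0
edi=0^16=16
edi=M[12]=0
edi=0-11=-11
edi=(-11)+10=-1
ebx=12+4=16
edx=8-1=7
cmp edx, 5  (cmp 7,5)
jne L0: taken
edi=M[16]=17
edi=17^16=1
edi=M[16]=17
edi=17-11=6
edi=6+10=16
ebx=16+4=20
edx=7-1=6
cmp edx, 5  (cmp 6,5)
jne L0: taken
edi=M[20]=3
edi=3^16=19
edi=M[20]=3
edi=3-11=-8
edi=(-8)+10=2
ebx=20+4=24
edx=6-1=5
cmp edx, 5  (cmp 5,5)
jne L0: not taken
edi=2<<4=32
mov [8], edi → M[8]=32
halt.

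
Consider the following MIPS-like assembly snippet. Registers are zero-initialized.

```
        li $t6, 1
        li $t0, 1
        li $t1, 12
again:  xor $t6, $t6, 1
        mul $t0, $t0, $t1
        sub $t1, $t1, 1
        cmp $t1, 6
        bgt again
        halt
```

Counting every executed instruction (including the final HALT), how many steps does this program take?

34

$t6=1
$t0=1
$t1=12
$t6=1^1=0
$t0=1*12=12
$t1=12-1=11
cmp $t1, 6  (cmp 11,6)
bgt again: taken
$t6=0^1=1
$t0=12*11=132
$t1=11-1=10
cmp $t1, 6  (cmp 10,6)
bgt again: taken
$t6=1^1=0
$t0=132*10=1320
$t1=10-1=9
cmp $t1, 6  (cmp 9,6)
bgt again: taken
$t6=0^1=1
$t0=1320*9=11880
$t1=9-1=8
cmp $t1, 6  (cmp 8,6)
bgt again: taken
$t6=1^1=0
$t0=11880*8=95040
$t1=8-1=7
cmp $t1, 6  (cmp 7,6)
bgt again: taken
$t6=0^1=1
$t0=95040*7=665280
$t1=7-1=6
cmp $t1, 6  (cmp 6,6)
bgt again: not taken
halt.
Total executed instructions: 34.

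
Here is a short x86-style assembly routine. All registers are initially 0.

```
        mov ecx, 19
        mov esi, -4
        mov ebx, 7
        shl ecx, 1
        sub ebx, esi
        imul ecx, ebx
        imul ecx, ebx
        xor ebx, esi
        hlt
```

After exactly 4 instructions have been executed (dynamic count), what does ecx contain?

38

after mov ecx, 19: ecx=19
after mov esi, -4: esi=-4
after mov ebx, 7: ebx=7
after shl ecx, 1: ecx=19<<1=38
After step 4: ecx = 38.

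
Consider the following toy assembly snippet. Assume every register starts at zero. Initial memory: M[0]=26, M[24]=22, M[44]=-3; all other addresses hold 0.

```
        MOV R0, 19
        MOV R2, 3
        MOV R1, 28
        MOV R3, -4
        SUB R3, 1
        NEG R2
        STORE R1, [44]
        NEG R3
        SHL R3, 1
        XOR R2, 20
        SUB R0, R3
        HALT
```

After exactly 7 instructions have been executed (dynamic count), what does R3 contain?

R0=19
R2=3
R1=28
R3=-4
R3=(-4)-1=-5
R2=-(3)=-3
STORE R1, [44] → M[44]=28
After step 7: R3 = -5.

-5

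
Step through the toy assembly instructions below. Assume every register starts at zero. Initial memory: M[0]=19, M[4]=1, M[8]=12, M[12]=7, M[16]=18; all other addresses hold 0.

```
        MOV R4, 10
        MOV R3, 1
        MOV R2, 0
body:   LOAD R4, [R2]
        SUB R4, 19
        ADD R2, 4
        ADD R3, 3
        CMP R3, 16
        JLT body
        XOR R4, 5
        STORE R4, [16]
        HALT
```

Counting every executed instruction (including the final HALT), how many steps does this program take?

36

MOV R4, 10 → R4=10
MOV R3, 1 → R3=1
MOV R2, 0 → R2=0
LOAD R4, [R2] → R4=M[0]=19
SUB R4, 19 → R4=19-19=0
ADD R2, 4 → R2=0+4=4
ADD R3, 3 → R3=1+3=4
CMP R3, 16  (cmp 4,16)
JLT body: taken
LOAD R4, [R2] → R4=M[4]=1
SUB R4, 19 → R4=1-19=-18
ADD R2, 4 → R2=4+4=8
ADD R3, 3 → R3=4+3=7
CMP R3, 16  (cmp 7,16)
JLT body: taken
LOAD R4, [R2] → R4=M[8]=12
SUB R4, 19 → R4=12-19=-7
ADD R2, 4 → R2=8+4=12
ADD R3, 3 → R3=7+3=10
CMP R3, 16  (cmp 10,16)
JLT body: taken
LOAD R4, [R2] → R4=M[12]=7
SUB R4, 19 → R4=7-19=-12
ADD R2, 4 → R2=12+4=16
ADD R3, 3 → R3=10+3=13
CMP R3, 16  (cmp 13,16)
JLT body: taken
LOAD R4, [R2] → R4=M[16]=18
SUB R4, 19 → R4=18-19=-1
ADD R2, 4 → R2=16+4=20
ADD R3, 3 → R3=13+3=16
CMP R3, 16  (cmp 16,16)
JLT body: not taken
XOR R4, 5 → R4=(-1)^5=-6
STORE R4, [16] → M[16]=-6
halt.
Total executed instructions: 36.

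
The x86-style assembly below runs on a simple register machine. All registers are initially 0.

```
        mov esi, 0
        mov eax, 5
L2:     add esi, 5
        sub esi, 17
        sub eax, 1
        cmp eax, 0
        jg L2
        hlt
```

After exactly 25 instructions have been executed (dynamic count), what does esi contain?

-60

after mov esi, 0: esi=0
after mov eax, 5: eax=5
after add esi, 5: esi=0+5=5
after sub esi, 17: esi=5-17=-12
after sub eax, 1: eax=5-1=4
cmp eax, 0  (cmp 4,0)
jg L2: taken
after add esi, 5: esi=(-12)+5=-7
after sub esi, 17: esi=(-7)-17=-24
after sub eax, 1: eax=4-1=3
cmp eax, 0  (cmp 3,0)
jg L2: taken
after add esi, 5: esi=(-24)+5=-19
after sub esi, 17: esi=(-19)-17=-36
after sub eax, 1: eax=3-1=2
cmp eax, 0  (cmp 2,0)
jg L2: taken
after add esi, 5: esi=(-36)+5=-31
after sub esi, 17: esi=(-31)-17=-48
after sub eax, 1: eax=2-1=1
cmp eax, 0  (cmp 1,0)
jg L2: taken
after add esi, 5: esi=(-48)+5=-43
after sub esi, 17: esi=(-43)-17=-60
after sub eax, 1: eax=1-1=0
After step 25: esi = -60.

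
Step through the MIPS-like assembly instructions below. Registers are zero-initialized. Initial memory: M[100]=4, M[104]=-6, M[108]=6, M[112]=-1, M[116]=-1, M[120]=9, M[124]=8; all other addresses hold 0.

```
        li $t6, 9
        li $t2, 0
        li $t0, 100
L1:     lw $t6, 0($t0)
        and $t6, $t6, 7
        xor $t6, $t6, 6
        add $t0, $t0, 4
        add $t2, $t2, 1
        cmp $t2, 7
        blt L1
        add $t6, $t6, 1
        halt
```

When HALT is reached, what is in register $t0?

$t6=9
$t2=0
$t0=100
$t6=M[100]=4
$t6=4&7=4
$t6=4^6=2
$t0=100+4=104
$t2=0+1=1
cmp $t2, 7  (cmp 1,7)
blt L1: taken
$t6=M[104]=-6
$t6=(-6)&7=2
$t6=2^6=4
$t0=104+4=108
$t2=1+1=2
cmp $t2, 7  (cmp 2,7)
blt L1: taken
$t6=M[108]=6
$t6=6&7=6
$t6=6^6=0
$t0=108+4=112
$t2=2+1=3
cmp $t2, 7  (cmp 3,7)
blt L1: taken
$t6=M[112]=-1
$t6=(-1)&7=7
$t6=7^6=1
$t0=112+4=116
$t2=3+1=4
cmp $t2, 7  (cmp 4,7)
blt L1: taken
$t6=M[116]=-1
$t6=(-1)&7=7
$t6=7^6=1
$t0=116+4=120
$t2=4+1=5
cmp $t2, 7  (cmp 5,7)
blt L1: taken
$t6=M[120]=9
$t6=9&7=1
$t6=1^6=7
$t0=120+4=124
$t2=5+1=6
cmp $t2, 7  (cmp 6,7)
blt L1: taken
$t6=M[124]=8
$t6=8&7=0
$t6=0^6=6
$t0=124+4=128
$t2=6+1=7
cmp $t2, 7  (cmp 7,7)
blt L1: not taken
$t6=6+1=7
halt.

128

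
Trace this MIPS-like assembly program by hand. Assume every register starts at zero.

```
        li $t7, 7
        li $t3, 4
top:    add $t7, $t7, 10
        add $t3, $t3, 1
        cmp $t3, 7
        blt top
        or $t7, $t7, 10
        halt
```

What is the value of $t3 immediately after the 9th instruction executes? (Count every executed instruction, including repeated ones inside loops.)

li $t7, 7 → $t7=7
li $t3, 4 → $t3=4
add $t7, $t7, 10 → $t7=7+10=17
add $t3, $t3, 1 → $t3=4+1=5
cmp $t3, 7  (cmp 5,7)
blt top: taken
add $t7, $t7, 10 → $t7=17+10=27
add $t3, $t3, 1 → $t3=5+1=6
cmp $t3, 7  (cmp 6,7)
After step 9: $t3 = 6.

6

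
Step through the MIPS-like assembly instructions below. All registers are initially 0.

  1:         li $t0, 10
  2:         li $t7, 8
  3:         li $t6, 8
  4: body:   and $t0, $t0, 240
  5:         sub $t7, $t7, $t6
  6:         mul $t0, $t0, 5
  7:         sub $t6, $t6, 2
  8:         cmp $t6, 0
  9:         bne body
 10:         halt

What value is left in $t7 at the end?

after li $t0, 10: $t0=10
after li $t7, 8: $t7=8
after li $t6, 8: $t6=8
after and $t0, $t0, 240: $t0=10&240=0
after sub $t7, $t7, $t6: $t7=8-8=0
after mul $t0, $t0, 5: $t0=0*5=0
after sub $t6, $t6, 2: $t6=8-2=6
cmp $t6, 0  (cmp 6,0)
bne body: taken
after and $t0, $t0, 240: $t0=0&240=0
after sub $t7, $t7, $t6: $t7=0-6=-6
after mul $t0, $t0, 5: $t0=0*5=0
after sub $t6, $t6, 2: $t6=6-2=4
cmp $t6, 0  (cmp 4,0)
bne body: taken
after and $t0, $t0, 240: $t0=0&240=0
after sub $t7, $t7, $t6: $t7=(-6)-4=-10
after mul $t0, $t0, 5: $t0=0*5=0
after sub $t6, $t6, 2: $t6=4-2=2
cmp $t6, 0  (cmp 2,0)
bne body: taken
after and $t0, $t0, 240: $t0=0&240=0
after sub $t7, $t7, $t6: $t7=(-10)-2=-12
after mul $t0, $t0, 5: $t0=0*5=0
after sub $t6, $t6, 2: $t6=2-2=0
cmp $t6, 0  (cmp 0,0)
bne body: not taken
halt.

-12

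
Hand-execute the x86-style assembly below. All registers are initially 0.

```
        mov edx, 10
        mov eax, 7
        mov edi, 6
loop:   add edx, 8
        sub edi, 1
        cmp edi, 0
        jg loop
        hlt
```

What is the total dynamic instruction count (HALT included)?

edx=10
eax=7
edi=6
edx=10+8=18
edi=6-1=5
cmp edi, 0  (cmp 5,0)
jg loop: taken
edx=18+8=26
edi=5-1=4
cmp edi, 0  (cmp 4,0)
jg loop: taken
edx=26+8=34
edi=4-1=3
cmp edi, 0  (cmp 3,0)
jg loop: taken
edx=34+8=42
edi=3-1=2
cmp edi, 0  (cmp 2,0)
jg loop: taken
edx=42+8=50
edi=2-1=1
cmp edi, 0  (cmp 1,0)
jg loop: taken
edx=50+8=58
edi=1-1=0
cmp edi, 0  (cmp 0,0)
jg loop: not taken
halt.
Total executed instructions: 28.

28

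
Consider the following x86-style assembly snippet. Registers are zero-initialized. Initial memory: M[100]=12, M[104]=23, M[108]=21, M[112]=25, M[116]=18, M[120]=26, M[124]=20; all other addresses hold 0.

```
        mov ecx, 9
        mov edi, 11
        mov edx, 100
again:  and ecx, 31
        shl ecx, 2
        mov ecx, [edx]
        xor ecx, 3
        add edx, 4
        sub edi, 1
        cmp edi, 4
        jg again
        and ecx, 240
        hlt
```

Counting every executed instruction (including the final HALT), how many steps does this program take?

61

ecx=9
edi=11
edx=100
ecx=9&31=9
ecx=9<<2=36
ecx=M[100]=12
ecx=12^3=15
edx=100+4=104
edi=11-1=10
cmp edi, 4  (cmp 10,4)
jg again: taken
ecx=15&31=15
ecx=15<<2=60
ecx=M[104]=23
ecx=23^3=20
edx=104+4=108
edi=10-1=9
cmp edi, 4  (cmp 9,4)
jg again: taken
ecx=20&31=20
ecx=20<<2=80
ecx=M[108]=21
ecx=21^3=22
edx=108+4=112
edi=9-1=8
cmp edi, 4  (cmp 8,4)
jg again: taken
ecx=22&31=22
ecx=22<<2=88
ecx=M[112]=25
ecx=25^3=26
edx=112+4=116
edi=8-1=7
cmp edi, 4  (cmp 7,4)
jg again: taken
ecx=26&31=26
ecx=26<<2=104
ecx=M[116]=18
ecx=18^3=17
edx=116+4=120
edi=7-1=6
cmp edi, 4  (cmp 6,4)
jg again: taken
ecx=17&31=17
ecx=17<<2=68
ecx=M[120]=26
ecx=26^3=25
edx=120+4=124
edi=6-1=5
cmp edi, 4  (cmp 5,4)
jg again: taken
ecx=25&31=25
ecx=25<<2=100
ecx=M[124]=20
ecx=20^3=23
edx=124+4=128
edi=5-1=4
cmp edi, 4  (cmp 4,4)
jg again: not taken
ecx=23&240=16
halt.
Total executed instructions: 61.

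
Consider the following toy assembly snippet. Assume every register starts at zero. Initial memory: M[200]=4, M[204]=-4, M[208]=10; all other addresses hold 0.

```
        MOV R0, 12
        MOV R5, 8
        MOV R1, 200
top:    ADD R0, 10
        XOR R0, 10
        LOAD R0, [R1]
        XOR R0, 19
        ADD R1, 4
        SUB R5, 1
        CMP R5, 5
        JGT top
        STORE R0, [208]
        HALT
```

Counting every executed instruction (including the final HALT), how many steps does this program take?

29

after MOV R0, 12: R0=12
after MOV R5, 8: R5=8
after MOV R1, 200: R1=200
after ADD R0, 10: R0=12+10=22
after XOR R0, 10: R0=22^10=28
after LOAD R0, [R1]: R0=M[200]=4
after XOR R0, 19: R0=4^19=23
after ADD R1, 4: R1=200+4=204
after SUB R5, 1: R5=8-1=7
CMP R5, 5  (cmp 7,5)
JGT top: taken
after ADD R0, 10: R0=23+10=33
after XOR R0, 10: R0=33^10=43
after LOAD R0, [R1]: R0=M[204]=-4
after XOR R0, 19: R0=(-4)^19=-17
after ADD R1, 4: R1=204+4=208
after SUB R5, 1: R5=7-1=6
CMP R5, 5  (cmp 6,5)
JGT top: taken
after ADD R0, 10: R0=(-17)+10=-7
after XOR R0, 10: R0=(-7)^10=-13
after LOAD R0, [R1]: R0=M[208]=10
after XOR R0, 19: R0=10^19=25
after ADD R1, 4: R1=208+4=212
after SUB R5, 1: R5=6-1=5
CMP R5, 5  (cmp 5,5)
JGT top: not taken
STORE R0, [208] → M[208]=25
halt.
Total executed instructions: 29.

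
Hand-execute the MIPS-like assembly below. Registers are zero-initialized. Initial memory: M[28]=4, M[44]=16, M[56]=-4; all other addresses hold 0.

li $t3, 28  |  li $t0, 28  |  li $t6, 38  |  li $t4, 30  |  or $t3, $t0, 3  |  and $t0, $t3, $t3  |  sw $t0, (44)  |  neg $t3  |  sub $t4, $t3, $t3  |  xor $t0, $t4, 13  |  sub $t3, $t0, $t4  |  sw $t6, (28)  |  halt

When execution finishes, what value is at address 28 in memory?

after li $t3, 28: $t3=28
after li $t0, 28: $t0=28
after li $t6, 38: $t6=38
after li $t4, 30: $t4=30
after or $t3, $t0, 3: $t3=28|3=31
after and $t0, $t3, $t3: $t0=31&31=31
sw $t0, (44) → M[44]=31
after neg $t3: $t3=-(31)=-31
after sub $t4, $t3, $t3: $t4=(-31)-(-31)=0
after xor $t0, $t4, 13: $t0=0^13=13
after sub $t3, $t0, $t4: $t3=13-0=13
sw $t6, (28) → M[28]=38
halt.

38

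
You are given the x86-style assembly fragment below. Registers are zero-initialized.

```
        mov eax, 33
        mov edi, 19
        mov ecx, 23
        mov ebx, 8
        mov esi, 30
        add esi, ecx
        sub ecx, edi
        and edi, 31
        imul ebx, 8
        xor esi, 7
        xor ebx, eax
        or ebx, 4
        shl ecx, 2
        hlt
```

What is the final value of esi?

eax=33
edi=19
ecx=23
ebx=8
esi=30
esi=30+23=53
ecx=23-19=4
edi=19&31=19
ebx=8*8=64
esi=53^7=50
ebx=64^33=97
ebx=97|4=101
ecx=4<<2=16
halt.

50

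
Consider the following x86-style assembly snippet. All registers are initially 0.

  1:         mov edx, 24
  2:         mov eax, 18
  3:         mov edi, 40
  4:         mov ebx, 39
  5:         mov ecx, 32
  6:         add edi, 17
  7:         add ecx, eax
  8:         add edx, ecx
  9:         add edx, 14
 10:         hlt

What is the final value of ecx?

after mov edx, 24: edx=24
after mov eax, 18: eax=18
after mov edi, 40: edi=40
after mov ebx, 39: ebx=39
after mov ecx, 32: ecx=32
after add edi, 17: edi=40+17=57
after add ecx, eax: ecx=32+18=50
after add edx, ecx: edx=24+50=74
after add edx, 14: edx=74+14=88
halt.

50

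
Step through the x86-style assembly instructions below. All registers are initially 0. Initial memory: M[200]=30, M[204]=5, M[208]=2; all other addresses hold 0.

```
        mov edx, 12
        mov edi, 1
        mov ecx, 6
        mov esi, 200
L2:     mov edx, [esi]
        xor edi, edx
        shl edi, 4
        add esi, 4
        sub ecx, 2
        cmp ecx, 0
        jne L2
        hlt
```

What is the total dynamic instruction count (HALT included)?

after mov edx, 12: edx=12
after mov edi, 1: edi=1
after mov ecx, 6: ecx=6
after mov esi, 200: esi=200
after mov edx, [esi]: edx=M[200]=30
after xor edi, edx: edi=1^30=31
after shl edi, 4: edi=31<<4=496
after add esi, 4: esi=200+4=204
after sub ecx, 2: ecx=6-2=4
cmp ecx, 0  (cmp 4,0)
jne L2: taken
after mov edx, [esi]: edx=M[204]=5
after xor edi, edx: edi=496^5=501
after shl edi, 4: edi=501<<4=8016
after add esi, 4: esi=204+4=208
after sub ecx, 2: ecx=4-2=2
cmp ecx, 0  (cmp 2,0)
jne L2: taken
after mov edx, [esi]: edx=M[208]=2
after xor edi, edx: edi=8016^2=8018
after shl edi, 4: edi=8018<<4=128288
after add esi, 4: esi=208+4=212
after sub ecx, 2: ecx=2-2=0
cmp ecx, 0  (cmp 0,0)
jne L2: not taken
halt.
Total executed instructions: 26.

26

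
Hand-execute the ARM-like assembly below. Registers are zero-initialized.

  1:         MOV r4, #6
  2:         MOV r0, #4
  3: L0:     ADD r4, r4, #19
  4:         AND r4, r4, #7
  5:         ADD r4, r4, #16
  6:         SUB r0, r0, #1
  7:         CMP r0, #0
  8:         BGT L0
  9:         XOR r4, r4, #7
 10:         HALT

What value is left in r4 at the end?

after MOV r4, #6: r4=6
after MOV r0, #4: r0=4
after ADD r4, r4, #19: r4=6+19=25
after AND r4, r4, #7: r4=25&7=1
after ADD r4, r4, #16: r4=1+16=17
after SUB r0, r0, #1: r0=4-1=3
CMP r0, #0  (cmp 3,0)
BGT L0: taken
after ADD r4, r4, #19: r4=17+19=36
after AND r4, r4, #7: r4=36&7=4
after ADD r4, r4, #16: r4=4+16=20
after SUB r0, r0, #1: r0=3-1=2
CMP r0, #0  (cmp 2,0)
BGT L0: taken
after ADD r4, r4, #19: r4=20+19=39
after AND r4, r4, #7: r4=39&7=7
after ADD r4, r4, #16: r4=7+16=23
after SUB r0, r0, #1: r0=2-1=1
CMP r0, #0  (cmp 1,0)
BGT L0: taken
after ADD r4, r4, #19: r4=23+19=42
after AND r4, r4, #7: r4=42&7=2
after ADD r4, r4, #16: r4=2+16=18
after SUB r0, r0, #1: r0=1-1=0
CMP r0, #0  (cmp 0,0)
BGT L0: not taken
after XOR r4, r4, #7: r4=18^7=21
halt.

21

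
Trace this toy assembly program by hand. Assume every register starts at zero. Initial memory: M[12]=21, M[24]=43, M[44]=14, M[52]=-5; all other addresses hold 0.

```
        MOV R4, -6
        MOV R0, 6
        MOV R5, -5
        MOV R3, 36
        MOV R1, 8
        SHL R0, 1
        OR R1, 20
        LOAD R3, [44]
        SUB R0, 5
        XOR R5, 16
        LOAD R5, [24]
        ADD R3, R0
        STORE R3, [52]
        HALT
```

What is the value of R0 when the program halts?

MOV R4, -6 → R4=-6
MOV R0, 6 → R0=6
MOV R5, -5 → R5=-5
MOV R3, 36 → R3=36
MOV R1, 8 → R1=8
SHL R0, 1 → R0=6<<1=12
OR R1, 20 → R1=8|20=28
LOAD R3, [44] → R3=M[44]=14
SUB R0, 5 → R0=12-5=7
XOR R5, 16 → R5=(-5)^16=-21
LOAD R5, [24] → R5=M[24]=43
ADD R3, R0 → R3=14+7=21
STORE R3, [52] → M[52]=21
halt.

7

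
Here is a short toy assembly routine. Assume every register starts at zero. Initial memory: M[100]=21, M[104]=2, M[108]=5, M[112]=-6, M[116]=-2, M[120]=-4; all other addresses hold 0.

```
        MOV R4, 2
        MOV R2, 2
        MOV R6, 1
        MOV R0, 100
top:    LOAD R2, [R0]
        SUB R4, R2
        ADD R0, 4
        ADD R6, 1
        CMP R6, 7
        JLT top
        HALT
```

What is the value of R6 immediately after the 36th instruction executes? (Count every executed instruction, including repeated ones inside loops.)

MOV R4, 2 → R4=2
MOV R2, 2 → R2=2
MOV R6, 1 → R6=1
MOV R0, 100 → R0=100
LOAD R2, [R0] → R2=M[100]=21
SUB R4, R2 → R4=2-21=-19
ADD R0, 4 → R0=100+4=104
ADD R6, 1 → R6=1+1=2
CMP R6, 7  (cmp 2,7)
JLT top: taken
LOAD R2, [R0] → R2=M[104]=2
SUB R4, R2 → R4=(-19)-2=-21
ADD R0, 4 → R0=104+4=108
ADD R6, 1 → R6=2+1=3
CMP R6, 7  (cmp 3,7)
JLT top: taken
LOAD R2, [R0] → R2=M[108]=5
SUB R4, R2 → R4=(-21)-5=-26
ADD R0, 4 → R0=108+4=112
ADD R6, 1 → R6=3+1=4
CMP R6, 7  (cmp 4,7)
JLT top: taken
LOAD R2, [R0] → R2=M[112]=-6
SUB R4, R2 → R4=(-26)-(-6)=-20
ADD R0, 4 → R0=112+4=116
ADD R6, 1 → R6=4+1=5
CMP R6, 7  (cmp 5,7)
JLT top: taken
LOAD R2, [R0] → R2=M[116]=-2
SUB R4, R2 → R4=(-20)-(-2)=-18
ADD R0, 4 → R0=116+4=120
ADD R6, 1 → R6=5+1=6
CMP R6, 7  (cmp 6,7)
JLT top: taken
LOAD R2, [R0] → R2=M[120]=-4
SUB R4, R2 → R4=(-18)-(-4)=-14
After step 36: R6 = 6.

6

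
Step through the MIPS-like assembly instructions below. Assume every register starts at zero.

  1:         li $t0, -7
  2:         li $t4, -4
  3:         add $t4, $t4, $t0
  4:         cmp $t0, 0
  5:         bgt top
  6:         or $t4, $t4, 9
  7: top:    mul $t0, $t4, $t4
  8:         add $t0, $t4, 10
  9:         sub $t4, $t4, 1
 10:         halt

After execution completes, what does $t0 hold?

$t0=-7
$t4=-4
$t4=(-4)+(-7)=-11
cmp $t0, 0  (cmp -7,0)
bgt top: not taken
$t4=(-11)|9=-3
$t0=(-3)*(-3)=9
$t0=(-3)+10=7
$t4=(-3)-1=-4
halt.

7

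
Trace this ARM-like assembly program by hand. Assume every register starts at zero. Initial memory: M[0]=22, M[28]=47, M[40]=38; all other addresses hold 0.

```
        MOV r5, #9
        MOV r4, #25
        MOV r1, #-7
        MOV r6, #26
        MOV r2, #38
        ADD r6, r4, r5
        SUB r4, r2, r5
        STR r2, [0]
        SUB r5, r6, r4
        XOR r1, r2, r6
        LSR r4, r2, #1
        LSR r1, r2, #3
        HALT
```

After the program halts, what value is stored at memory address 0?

38

after MOV r5, #9: r5=9
after MOV r4, #25: r4=25
after MOV r1, #-7: r1=-7
after MOV r6, #26: r6=26
after MOV r2, #38: r2=38
after ADD r6, r4, r5: r6=25+9=34
after SUB r4, r2, r5: r4=38-9=29
STR r2, [0] → M[0]=38
after SUB r5, r6, r4: r5=34-29=5
after XOR r1, r2, r6: r1=38^34=4
after LSR r4, r2, #1: r4=38>>1=19
after LSR r1, r2, #3: r1=38>>3=4
halt.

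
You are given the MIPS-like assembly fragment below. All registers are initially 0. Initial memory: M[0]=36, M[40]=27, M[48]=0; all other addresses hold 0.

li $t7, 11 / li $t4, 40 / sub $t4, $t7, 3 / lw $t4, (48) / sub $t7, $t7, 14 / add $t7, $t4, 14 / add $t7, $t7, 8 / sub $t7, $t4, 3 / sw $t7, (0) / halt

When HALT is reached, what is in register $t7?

-3

$t7=11
$t4=40
$t4=11-3=8
$t4=M[48]=0
$t7=11-14=-3
$t7=0+14=14
$t7=14+8=22
$t7=0-3=-3
sw $t7, (0) → M[0]=-3
halt.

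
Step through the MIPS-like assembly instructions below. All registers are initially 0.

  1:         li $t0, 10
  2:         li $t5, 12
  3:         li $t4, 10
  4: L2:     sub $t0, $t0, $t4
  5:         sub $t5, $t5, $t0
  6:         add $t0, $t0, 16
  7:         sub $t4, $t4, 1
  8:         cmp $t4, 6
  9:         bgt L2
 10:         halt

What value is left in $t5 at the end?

-34

$t0=10
$t5=12
$t4=10
$t0=10-10=0
$t5=12-0=12
$t0=0+16=16
$t4=10-1=9
cmp $t4, 6  (cmp 9,6)
bgt L2: taken
$t0=16-9=7
$t5=12-7=5
$t0=7+16=23
$t4=9-1=8
cmp $t4, 6  (cmp 8,6)
bgt L2: taken
$t0=23-8=15
$t5=5-15=-10
$t0=15+16=31
$t4=8-1=7
cmp $t4, 6  (cmp 7,6)
bgt L2: taken
$t0=31-7=24
$t5=(-10)-24=-34
$t0=24+16=40
$t4=7-1=6
cmp $t4, 6  (cmp 6,6)
bgt L2: not taken
halt.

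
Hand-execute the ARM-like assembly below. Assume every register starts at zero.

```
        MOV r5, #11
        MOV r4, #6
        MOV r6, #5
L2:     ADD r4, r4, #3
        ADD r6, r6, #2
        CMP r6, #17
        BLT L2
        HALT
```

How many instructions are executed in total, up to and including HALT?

28

r5=11
r4=6
r6=5
r4=6+3=9
r6=5+2=7
CMP r6, #17  (cmp 7,17)
BLT L2: taken
r4=9+3=12
r6=7+2=9
CMP r6, #17  (cmp 9,17)
BLT L2: taken
r4=12+3=15
r6=9+2=11
CMP r6, #17  (cmp 11,17)
BLT L2: taken
r4=15+3=18
r6=11+2=13
CMP r6, #17  (cmp 13,17)
BLT L2: taken
r4=18+3=21
r6=13+2=15
CMP r6, #17  (cmp 15,17)
BLT L2: taken
r4=21+3=24
r6=15+2=17
CMP r6, #17  (cmp 17,17)
BLT L2: not taken
halt.
Total executed instructions: 28.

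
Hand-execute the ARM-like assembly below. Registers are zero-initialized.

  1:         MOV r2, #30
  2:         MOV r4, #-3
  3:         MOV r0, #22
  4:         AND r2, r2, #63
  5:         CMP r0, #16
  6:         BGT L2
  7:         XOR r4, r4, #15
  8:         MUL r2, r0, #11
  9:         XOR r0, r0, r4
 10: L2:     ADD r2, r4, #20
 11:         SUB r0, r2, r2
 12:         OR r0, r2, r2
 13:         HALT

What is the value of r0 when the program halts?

17

r2=30
r4=-3
r0=22
r2=30&63=30
CMP r0, #16  (cmp 22,16)
BGT L2: taken
r2=(-3)+20=17
r0=17-17=0
r0=17|17=17
halt.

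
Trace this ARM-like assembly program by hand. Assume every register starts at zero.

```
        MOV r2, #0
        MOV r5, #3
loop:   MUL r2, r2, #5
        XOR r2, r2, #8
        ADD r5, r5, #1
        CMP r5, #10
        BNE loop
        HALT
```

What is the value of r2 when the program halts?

104168

MOV r2, #0 → r2=0
MOV r5, #3 → r5=3
MUL r2, r2, #5 → r2=0*5=0
XOR r2, r2, #8 → r2=0^8=8
ADD r5, r5, #1 → r5=3+1=4
CMP r5, #10  (cmp 4,10)
BNE loop: taken
MUL r2, r2, #5 → r2=8*5=40
XOR r2, r2, #8 → r2=40^8=32
ADD r5, r5, #1 → r5=4+1=5
CMP r5, #10  (cmp 5,10)
BNE loop: taken
MUL r2, r2, #5 → r2=32*5=160
XOR r2, r2, #8 → r2=160^8=168
ADD r5, r5, #1 → r5=5+1=6
CMP r5, #10  (cmp 6,10)
BNE loop: taken
MUL r2, r2, #5 → r2=168*5=840
XOR r2, r2, #8 → r2=840^8=832
ADD r5, r5, #1 → r5=6+1=7
CMP r5, #10  (cmp 7,10)
BNE loop: taken
MUL r2, r2, #5 → r2=832*5=4160
XOR r2, r2, #8 → r2=4160^8=4168
ADD r5, r5, #1 → r5=7+1=8
CMP r5, #10  (cmp 8,10)
BNE loop: taken
MUL r2, r2, #5 → r2=4168*5=20840
XOR r2, r2, #8 → r2=20840^8=20832
ADD r5, r5, #1 → r5=8+1=9
CMP r5, #10  (cmp 9,10)
BNE loop: taken
MUL r2, r2, #5 → r2=20832*5=104160
XOR r2, r2, #8 → r2=104160^8=104168
ADD r5, r5, #1 → r5=9+1=10
CMP r5, #10  (cmp 10,10)
BNE loop: not taken
halt.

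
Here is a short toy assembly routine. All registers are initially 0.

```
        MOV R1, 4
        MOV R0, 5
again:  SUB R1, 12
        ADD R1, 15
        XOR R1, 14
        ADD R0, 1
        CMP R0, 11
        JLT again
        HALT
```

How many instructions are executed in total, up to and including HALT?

39

after MOV R1, 4: R1=4
after MOV R0, 5: R0=5
after SUB R1, 12: R1=4-12=-8
after ADD R1, 15: R1=(-8)+15=7
after XOR R1, 14: R1=7^14=9
after ADD R0, 1: R0=5+1=6
CMP R0, 11  (cmp 6,11)
JLT again: taken
after SUB R1, 12: R1=9-12=-3
after ADD R1, 15: R1=(-3)+15=12
after XOR R1, 14: R1=12^14=2
after ADD R0, 1: R0=6+1=7
CMP R0, 11  (cmp 7,11)
JLT again: taken
after SUB R1, 12: R1=2-12=-10
after ADD R1, 15: R1=(-10)+15=5
after XOR R1, 14: R1=5^14=11
after ADD R0, 1: R0=7+1=8
CMP R0, 11  (cmp 8,11)
JLT again: taken
after SUB R1, 12: R1=11-12=-1
after ADD R1, 15: R1=(-1)+15=14
after XOR R1, 14: R1=14^14=0
after ADD R0, 1: R0=8+1=9
CMP R0, 11  (cmp 9,11)
JLT again: taken
after SUB R1, 12: R1=0-12=-12
after ADD R1, 15: R1=(-12)+15=3
after XOR R1, 14: R1=3^14=13
after ADD R0, 1: R0=9+1=10
CMP R0, 11  (cmp 10,11)
JLT again: taken
after SUB R1, 12: R1=13-12=1
after ADD R1, 15: R1=1+15=16
after XOR R1, 14: R1=16^14=30
after ADD R0, 1: R0=10+1=11
CMP R0, 11  (cmp 11,11)
JLT again: not taken
halt.
Total executed instructions: 39.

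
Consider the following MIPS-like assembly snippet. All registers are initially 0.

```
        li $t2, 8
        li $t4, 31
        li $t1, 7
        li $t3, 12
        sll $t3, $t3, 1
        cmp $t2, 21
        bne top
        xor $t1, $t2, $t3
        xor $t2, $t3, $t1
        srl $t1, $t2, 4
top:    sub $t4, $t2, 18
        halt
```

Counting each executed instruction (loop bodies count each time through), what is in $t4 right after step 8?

li $t2, 8 → $t2=8
li $t4, 31 → $t4=31
li $t1, 7 → $t1=7
li $t3, 12 → $t3=12
sll $t3, $t3, 1 → $t3=12<<1=24
cmp $t2, 21  (cmp 8,21)
bne top: taken
sub $t4, $t2, 18 → $t4=8-18=-10
After step 8: $t4 = -10.

-10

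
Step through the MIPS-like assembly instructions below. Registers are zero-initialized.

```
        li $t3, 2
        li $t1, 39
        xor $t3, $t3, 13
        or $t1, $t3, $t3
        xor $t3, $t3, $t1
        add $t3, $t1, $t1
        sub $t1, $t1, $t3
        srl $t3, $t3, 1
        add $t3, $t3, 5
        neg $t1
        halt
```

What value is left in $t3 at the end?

li $t3, 2 → $t3=2
li $t1, 39 → $t1=39
xor $t3, $t3, 13 → $t3=2^13=15
or $t1, $t3, $t3 → $t1=15|15=15
xor $t3, $t3, $t1 → $t3=15^15=0
add $t3, $t1, $t1 → $t3=15+15=30
sub $t1, $t1, $t3 → $t1=15-30=-15
srl $t3, $t3, 1 → $t3=30>>1=15
add $t3, $t3, 5 → $t3=15+5=20
neg $t1 → $t1=-(-15)=15
halt.

20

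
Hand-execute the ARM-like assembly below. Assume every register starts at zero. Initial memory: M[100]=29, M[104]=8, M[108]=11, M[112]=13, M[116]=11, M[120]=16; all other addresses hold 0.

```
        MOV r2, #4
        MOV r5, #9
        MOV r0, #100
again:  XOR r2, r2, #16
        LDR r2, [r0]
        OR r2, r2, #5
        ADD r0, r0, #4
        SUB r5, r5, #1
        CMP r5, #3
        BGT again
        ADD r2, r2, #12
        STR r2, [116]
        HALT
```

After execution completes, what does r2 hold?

MOV r2, #4 → r2=4
MOV r5, #9 → r5=9
MOV r0, #100 → r0=100
XOR r2, r2, #16 → r2=4^16=20
LDR r2, [r0] → r2=M[100]=29
OR r2, r2, #5 → r2=29|5=29
ADD r0, r0, #4 → r0=100+4=104
SUB r5, r5, #1 → r5=9-1=8
CMP r5, #3  (cmp 8,3)
BGT again: taken
XOR r2, r2, #16 → r2=29^16=13
LDR r2, [r0] → r2=M[104]=8
OR r2, r2, #5 → r2=8|5=13
ADD r0, r0, #4 → r0=104+4=108
SUB r5, r5, #1 → r5=8-1=7
CMP r5, #3  (cmp 7,3)
BGT again: taken
XOR r2, r2, #16 → r2=13^16=29
LDR r2, [r0] → r2=M[108]=11
OR r2, r2, #5 → r2=11|5=15
ADD r0, r0, #4 → r0=108+4=112
SUB r5, r5, #1 → r5=7-1=6
CMP r5, #3  (cmp 6,3)
BGT again: taken
XOR r2, r2, #16 → r2=15^16=31
LDR r2, [r0] → r2=M[112]=13
OR r2, r2, #5 → r2=13|5=13
ADD r0, r0, #4 → r0=112+4=116
SUB r5, r5, #1 → r5=6-1=5
CMP r5, #3  (cmp 5,3)
BGT again: taken
XOR r2, r2, #16 → r2=13^16=29
LDR r2, [r0] → r2=M[116]=11
OR r2, r2, #5 → r2=11|5=15
ADD r0, r0, #4 → r0=116+4=120
SUB r5, r5, #1 → r5=5-1=4
CMP r5, #3  (cmp 4,3)
BGT again: taken
XOR r2, r2, #16 → r2=15^16=31
LDR r2, [r0] → r2=M[120]=16
OR r2, r2, #5 → r2=16|5=21
ADD r0, r0, #4 → r0=120+4=124
SUB r5, r5, #1 → r5=4-1=3
CMP r5, #3  (cmp 3,3)
BGT again: not taken
ADD r2, r2, #12 → r2=21+12=33
STR r2, [116] → M[116]=33
halt.

33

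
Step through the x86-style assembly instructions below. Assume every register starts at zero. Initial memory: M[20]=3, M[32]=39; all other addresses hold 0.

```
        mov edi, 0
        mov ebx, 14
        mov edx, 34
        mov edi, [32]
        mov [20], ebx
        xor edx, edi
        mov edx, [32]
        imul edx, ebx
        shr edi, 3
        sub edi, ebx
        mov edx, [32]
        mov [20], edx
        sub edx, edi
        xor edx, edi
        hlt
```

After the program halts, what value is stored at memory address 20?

mov edi, 0 → edi=0
mov ebx, 14 → ebx=14
mov edx, 34 → edx=34
mov edi, [32] → edi=M[32]=39
mov [20], ebx → M[20]=14
xor edx, edi → edx=34^39=5
mov edx, [32] → edx=M[32]=39
imul edx, ebx → edx=39*14=546
shr edi, 3 → edi=39>>3=4
sub edi, ebx → edi=4-14=-10
mov edx, [32] → edx=M[32]=39
mov [20], edx → M[20]=39
sub edx, edi → edx=39-(-10)=49
xor edx, edi → edx=49^(-10)=-57
halt.

39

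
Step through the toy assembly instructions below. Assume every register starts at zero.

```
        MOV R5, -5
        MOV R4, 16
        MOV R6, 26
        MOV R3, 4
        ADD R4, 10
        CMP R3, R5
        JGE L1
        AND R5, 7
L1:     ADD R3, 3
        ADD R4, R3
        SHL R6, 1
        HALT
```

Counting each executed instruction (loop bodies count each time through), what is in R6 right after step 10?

52

MOV R5, -5 → R5=-5
MOV R4, 16 → R4=16
MOV R6, 26 → R6=26
MOV R3, 4 → R3=4
ADD R4, 10 → R4=16+10=26
CMP R3, R5  (cmp 4,-5)
JGE L1: taken
ADD R3, 3 → R3=4+3=7
ADD R4, R3 → R4=26+7=33
SHL R6, 1 → R6=26<<1=52
After step 10: R6 = 52.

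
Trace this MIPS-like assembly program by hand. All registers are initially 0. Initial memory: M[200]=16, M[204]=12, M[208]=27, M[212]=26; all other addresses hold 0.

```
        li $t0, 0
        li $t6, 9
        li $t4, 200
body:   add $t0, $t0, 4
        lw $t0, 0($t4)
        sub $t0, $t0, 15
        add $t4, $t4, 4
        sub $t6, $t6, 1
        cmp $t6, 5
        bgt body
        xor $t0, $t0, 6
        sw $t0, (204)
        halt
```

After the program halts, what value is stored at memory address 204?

13

$t0=0
$t6=9
$t4=200
$t0=0+4=4
$t0=M[200]=16
$t0=16-15=1
$t4=200+4=204
$t6=9-1=8
cmp $t6, 5  (cmp 8,5)
bgt body: taken
$t0=1+4=5
$t0=M[204]=12
$t0=12-15=-3
$t4=204+4=208
$t6=8-1=7
cmp $t6, 5  (cmp 7,5)
bgt body: taken
$t0=(-3)+4=1
$t0=M[208]=27
$t0=27-15=12
$t4=208+4=212
$t6=7-1=6
cmp $t6, 5  (cmp 6,5)
bgt body: taken
$t0=12+4=16
$t0=M[212]=26
$t0=26-15=11
$t4=212+4=216
$t6=6-1=5
cmp $t6, 5  (cmp 5,5)
bgt body: not taken
$t0=11^6=13
sw $t0, (204) → M[204]=13
halt.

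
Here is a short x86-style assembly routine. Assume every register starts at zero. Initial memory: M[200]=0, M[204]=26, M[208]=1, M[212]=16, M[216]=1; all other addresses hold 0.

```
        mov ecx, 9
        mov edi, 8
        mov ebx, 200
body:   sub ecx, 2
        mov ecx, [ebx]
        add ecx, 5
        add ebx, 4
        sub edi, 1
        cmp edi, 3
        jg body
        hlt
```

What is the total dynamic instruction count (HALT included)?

after mov ecx, 9: ecx=9
after mov edi, 8: edi=8
after mov ebx, 200: ebx=200
after sub ecx, 2: ecx=9-2=7
after mov ecx, [ebx]: ecx=M[200]=0
after add ecx, 5: ecx=0+5=5
after add ebx, 4: ebx=200+4=204
after sub edi, 1: edi=8-1=7
cmp edi, 3  (cmp 7,3)
jg body: taken
after sub ecx, 2: ecx=5-2=3
after mov ecx, [ebx]: ecx=M[204]=26
after add ecx, 5: ecx=26+5=31
after add ebx, 4: ebx=204+4=208
after sub edi, 1: edi=7-1=6
cmp edi, 3  (cmp 6,3)
jg body: taken
after sub ecx, 2: ecx=31-2=29
after mov ecx, [ebx]: ecx=M[208]=1
after add ecx, 5: ecx=1+5=6
after add ebx, 4: ebx=208+4=212
after sub edi, 1: edi=6-1=5
cmp edi, 3  (cmp 5,3)
jg body: taken
after sub ecx, 2: ecx=6-2=4
after mov ecx, [ebx]: ecx=M[212]=16
after add ecx, 5: ecx=16+5=21
after add ebx, 4: ebx=212+4=216
after sub edi, 1: edi=5-1=4
cmp edi, 3  (cmp 4,3)
jg body: taken
after sub ecx, 2: ecx=21-2=19
after mov ecx, [ebx]: ecx=M[216]=1
after add ecx, 5: ecx=1+5=6
after add ebx, 4: ebx=216+4=220
after sub edi, 1: edi=4-1=3
cmp edi, 3  (cmp 3,3)
jg body: not taken
halt.
Total executed instructions: 39.

39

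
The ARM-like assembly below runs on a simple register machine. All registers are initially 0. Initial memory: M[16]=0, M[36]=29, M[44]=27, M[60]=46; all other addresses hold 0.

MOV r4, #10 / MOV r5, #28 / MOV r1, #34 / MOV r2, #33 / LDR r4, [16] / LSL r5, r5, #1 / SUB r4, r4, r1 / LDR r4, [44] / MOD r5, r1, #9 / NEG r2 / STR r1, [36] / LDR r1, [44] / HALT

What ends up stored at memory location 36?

34

r4=10
r5=28
r1=34
r2=33
r4=M[16]=0
r5=28<<1=56
r4=0-34=-34
r4=M[44]=27
r5=34%9=7
r2=-(33)=-33
STR r1, [36] → M[36]=34
r1=M[44]=27
halt.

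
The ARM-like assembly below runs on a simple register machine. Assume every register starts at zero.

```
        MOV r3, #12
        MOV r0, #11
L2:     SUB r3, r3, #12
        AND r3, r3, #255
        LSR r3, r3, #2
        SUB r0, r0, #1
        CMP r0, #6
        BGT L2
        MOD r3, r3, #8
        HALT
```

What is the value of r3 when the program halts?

MOV r3, #12 → r3=12
MOV r0, #11 → r0=11
SUB r3, r3, #12 → r3=12-12=0
AND r3, r3, #255 → r3=0&255=0
LSR r3, r3, #2 → r3=0>>2=0
SUB r0, r0, #1 → r0=11-1=10
CMP r0, #6  (cmp 10,6)
BGT L2: taken
SUB r3, r3, #12 → r3=0-12=-12
AND r3, r3, #255 → r3=(-12)&255=244
LSR r3, r3, #2 → r3=244>>2=61
SUB r0, r0, #1 → r0=10-1=9
CMP r0, #6  (cmp 9,6)
BGT L2: taken
SUB r3, r3, #12 → r3=61-12=49
AND r3, r3, #255 → r3=49&255=49
LSR r3, r3, #2 → r3=49>>2=12
SUB r0, r0, #1 → r0=9-1=8
CMP r0, #6  (cmp 8,6)
BGT L2: taken
SUB r3, r3, #12 → r3=12-12=0
AND r3, r3, #255 → r3=0&255=0
LSR r3, r3, #2 → r3=0>>2=0
SUB r0, r0, #1 → r0=8-1=7
CMP r0, #6  (cmp 7,6)
BGT L2: taken
SUB r3, r3, #12 → r3=0-12=-12
AND r3, r3, #255 → r3=(-12)&255=244
LSR r3, r3, #2 → r3=244>>2=61
SUB r0, r0, #1 → r0=7-1=6
CMP r0, #6  (cmp 6,6)
BGT L2: not taken
MOD r3, r3, #8 → r3=61%8=5
halt.

5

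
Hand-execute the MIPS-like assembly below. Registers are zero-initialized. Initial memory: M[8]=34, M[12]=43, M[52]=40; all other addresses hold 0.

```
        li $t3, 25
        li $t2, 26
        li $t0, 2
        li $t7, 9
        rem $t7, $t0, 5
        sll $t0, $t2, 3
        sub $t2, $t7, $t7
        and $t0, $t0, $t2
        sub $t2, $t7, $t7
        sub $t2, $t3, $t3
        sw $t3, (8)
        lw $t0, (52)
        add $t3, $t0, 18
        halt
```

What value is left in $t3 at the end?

li $t3, 25 → $t3=25
li $t2, 26 → $t2=26
li $t0, 2 → $t0=2
li $t7, 9 → $t7=9
rem $t7, $t0, 5 → $t7=2%5=2
sll $t0, $t2, 3 → $t0=26<<3=208
sub $t2, $t7, $t7 → $t2=2-2=0
and $t0, $t0, $t2 → $t0=208&0=0
sub $t2, $t7, $t7 → $t2=2-2=0
sub $t2, $t3, $t3 → $t2=25-25=0
sw $t3, (8) → M[8]=25
lw $t0, (52) → $t0=M[52]=40
add $t3, $t0, 18 → $t3=40+18=58
halt.

58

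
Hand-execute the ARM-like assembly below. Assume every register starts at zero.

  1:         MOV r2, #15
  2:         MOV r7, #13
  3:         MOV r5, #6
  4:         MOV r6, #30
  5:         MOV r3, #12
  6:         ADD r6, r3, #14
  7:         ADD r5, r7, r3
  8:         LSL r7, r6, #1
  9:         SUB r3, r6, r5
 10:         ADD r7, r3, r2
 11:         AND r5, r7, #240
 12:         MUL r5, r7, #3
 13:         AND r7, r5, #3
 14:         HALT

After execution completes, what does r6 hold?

r2=15
r7=13
r5=6
r6=30
r3=12
r6=12+14=26
r5=13+12=25
r7=26<<1=52
r3=26-25=1
r7=1+15=16
r5=16&240=16
r5=16*3=48
r7=48&3=0
halt.

26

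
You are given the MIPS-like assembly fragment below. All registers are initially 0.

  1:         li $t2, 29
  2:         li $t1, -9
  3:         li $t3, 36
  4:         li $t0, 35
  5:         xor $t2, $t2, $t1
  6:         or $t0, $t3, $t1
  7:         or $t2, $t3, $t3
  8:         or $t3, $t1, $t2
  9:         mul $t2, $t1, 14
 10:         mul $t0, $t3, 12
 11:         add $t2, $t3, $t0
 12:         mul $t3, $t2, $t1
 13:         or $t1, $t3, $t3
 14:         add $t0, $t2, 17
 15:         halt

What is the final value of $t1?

after li $t2, 29: $t2=29
after li $t1, -9: $t1=-9
after li $t3, 36: $t3=36
after li $t0, 35: $t0=35
after xor $t2, $t2, $t1: $t2=29^(-9)=-22
after or $t0, $t3, $t1: $t0=36|(-9)=-9
after or $t2, $t3, $t3: $t2=36|36=36
after or $t3, $t1, $t2: $t3=(-9)|36=-9
after mul $t2, $t1, 14: $t2=(-9)*14=-126
after mul $t0, $t3, 12: $t0=(-9)*12=-108
after add $t2, $t3, $t0: $t2=(-9)+(-108)=-117
after mul $t3, $t2, $t1: $t3=(-117)*(-9)=1053
after or $t1, $t3, $t3: $t1=1053|1053=1053
after add $t0, $t2, 17: $t0=(-117)+17=-100
halt.

1053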